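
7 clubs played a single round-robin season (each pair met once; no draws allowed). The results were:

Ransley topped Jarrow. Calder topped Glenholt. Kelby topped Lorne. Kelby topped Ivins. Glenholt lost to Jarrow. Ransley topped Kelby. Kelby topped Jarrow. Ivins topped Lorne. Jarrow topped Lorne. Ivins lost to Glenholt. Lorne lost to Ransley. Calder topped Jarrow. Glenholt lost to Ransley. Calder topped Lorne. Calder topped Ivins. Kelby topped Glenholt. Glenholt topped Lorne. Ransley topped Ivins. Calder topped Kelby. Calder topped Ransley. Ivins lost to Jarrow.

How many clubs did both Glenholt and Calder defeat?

Glenholt beat: Ivins, Lorne.
Calder beat: Ransley, Ivins, Glenholt, Jarrow, Lorne, Kelby.
Both beat: Ivins, Lorne — 2.

2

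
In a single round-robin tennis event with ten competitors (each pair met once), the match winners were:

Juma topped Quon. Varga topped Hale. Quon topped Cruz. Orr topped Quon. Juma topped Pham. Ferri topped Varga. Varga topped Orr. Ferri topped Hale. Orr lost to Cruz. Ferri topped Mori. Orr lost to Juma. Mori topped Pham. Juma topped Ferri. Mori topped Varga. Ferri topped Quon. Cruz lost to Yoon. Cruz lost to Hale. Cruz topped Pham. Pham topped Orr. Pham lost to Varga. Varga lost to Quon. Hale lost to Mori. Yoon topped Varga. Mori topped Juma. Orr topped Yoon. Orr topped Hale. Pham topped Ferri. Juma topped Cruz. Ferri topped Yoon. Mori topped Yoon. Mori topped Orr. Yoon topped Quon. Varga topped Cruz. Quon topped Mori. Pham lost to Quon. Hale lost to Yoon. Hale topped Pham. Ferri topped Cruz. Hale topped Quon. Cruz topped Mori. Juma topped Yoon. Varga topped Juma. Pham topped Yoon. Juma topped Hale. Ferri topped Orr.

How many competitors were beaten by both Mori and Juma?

4

Mori beat: Varga, Orr, Pham, Hale, Yoon, Juma.
Juma beat: Orr, Quon, Cruz, Pham, Hale, Yoon, Ferri.
Both beat: Orr, Pham, Hale, Yoon — 4.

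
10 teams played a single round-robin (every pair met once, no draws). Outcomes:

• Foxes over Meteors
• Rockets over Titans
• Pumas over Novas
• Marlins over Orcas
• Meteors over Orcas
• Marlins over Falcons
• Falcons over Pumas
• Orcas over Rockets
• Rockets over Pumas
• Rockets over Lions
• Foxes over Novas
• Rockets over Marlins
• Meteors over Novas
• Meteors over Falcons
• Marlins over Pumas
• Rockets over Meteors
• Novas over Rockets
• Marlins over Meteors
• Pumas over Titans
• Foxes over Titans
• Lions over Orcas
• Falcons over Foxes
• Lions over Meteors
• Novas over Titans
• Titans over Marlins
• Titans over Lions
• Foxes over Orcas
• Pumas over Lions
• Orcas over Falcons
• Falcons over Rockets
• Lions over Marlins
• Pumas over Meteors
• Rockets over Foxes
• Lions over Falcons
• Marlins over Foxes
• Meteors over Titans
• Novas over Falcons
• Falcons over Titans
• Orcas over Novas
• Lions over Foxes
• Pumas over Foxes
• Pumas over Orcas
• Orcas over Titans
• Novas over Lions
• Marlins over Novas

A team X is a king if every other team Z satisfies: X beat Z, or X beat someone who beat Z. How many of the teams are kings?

8

Lions reaches everyone (king).
Marlins reaches everyone (king).
Foxes cannot reach Pumas in two steps.
Meteors reaches everyone (king).
Pumas reaches everyone (king).
Titans cannot reach Rockets in two steps.
Falcons reaches everyone (king).
Rockets reaches everyone (king).
Novas reaches everyone (king).
Orcas reaches everyone (king).
Kings: Lions, Marlins, Meteors, Pumas, Falcons, Rockets, Novas, Orcas — 8.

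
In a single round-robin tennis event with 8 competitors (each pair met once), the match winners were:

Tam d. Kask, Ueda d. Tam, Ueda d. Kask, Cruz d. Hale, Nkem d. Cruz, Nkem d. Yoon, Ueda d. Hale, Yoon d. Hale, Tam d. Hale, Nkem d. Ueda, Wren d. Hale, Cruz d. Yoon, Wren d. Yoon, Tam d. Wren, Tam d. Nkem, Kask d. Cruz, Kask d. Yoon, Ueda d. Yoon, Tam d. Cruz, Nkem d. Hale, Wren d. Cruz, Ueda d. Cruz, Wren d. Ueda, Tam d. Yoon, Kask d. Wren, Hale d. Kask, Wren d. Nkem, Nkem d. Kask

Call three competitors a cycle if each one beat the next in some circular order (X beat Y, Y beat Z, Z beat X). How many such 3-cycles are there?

7

Win totals: Hale 1, Ueda 5, Wren 5, Cruz 2, Nkem 5, Yoon 1, Kask 3, Tam 6.
A competitor with w wins dominates both others in C(w,2) triples; summing gives 0 + 10 + 10 + 1 + 10 + 0 + 3 + 15 = 49 transitive triples.
Total triples C(8,3) = 56, so cyclic triples = 56 − 49 = 7.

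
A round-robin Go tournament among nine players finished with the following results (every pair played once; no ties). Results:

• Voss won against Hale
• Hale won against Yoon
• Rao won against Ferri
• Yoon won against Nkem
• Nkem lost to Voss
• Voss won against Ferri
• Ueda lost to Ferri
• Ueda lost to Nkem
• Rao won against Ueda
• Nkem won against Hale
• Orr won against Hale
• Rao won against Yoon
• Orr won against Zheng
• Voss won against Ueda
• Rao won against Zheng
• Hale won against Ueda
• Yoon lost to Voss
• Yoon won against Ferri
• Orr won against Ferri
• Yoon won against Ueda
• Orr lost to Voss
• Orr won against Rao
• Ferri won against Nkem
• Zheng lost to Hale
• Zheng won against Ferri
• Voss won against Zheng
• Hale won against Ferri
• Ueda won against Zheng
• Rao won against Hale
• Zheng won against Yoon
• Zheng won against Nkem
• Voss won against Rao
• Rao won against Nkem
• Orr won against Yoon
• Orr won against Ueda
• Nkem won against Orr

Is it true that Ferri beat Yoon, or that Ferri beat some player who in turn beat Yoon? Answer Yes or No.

Ferri did not beat Yoon directly.
Ferri beat Ueda, Nkem, but each of them lost to Yoon. No two-step path.

No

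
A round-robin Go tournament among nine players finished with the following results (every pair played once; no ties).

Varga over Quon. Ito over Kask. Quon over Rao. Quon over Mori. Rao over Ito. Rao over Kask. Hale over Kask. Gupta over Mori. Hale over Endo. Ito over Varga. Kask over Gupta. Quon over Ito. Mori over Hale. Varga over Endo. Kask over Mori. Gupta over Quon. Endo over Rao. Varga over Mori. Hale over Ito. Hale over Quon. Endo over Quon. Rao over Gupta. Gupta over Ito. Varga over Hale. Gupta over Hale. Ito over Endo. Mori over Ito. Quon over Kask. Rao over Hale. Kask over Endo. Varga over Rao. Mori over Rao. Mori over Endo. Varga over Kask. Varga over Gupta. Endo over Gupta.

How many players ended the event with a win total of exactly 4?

Win totals: Gupta 4, Kask 3, Ito 3, Quon 4, Mori 4, Endo 3, Hale 4, Rao 4, Varga 7.
Exactly 4: Gupta, Quon, Mori, Hale, Rao — 5 players.

5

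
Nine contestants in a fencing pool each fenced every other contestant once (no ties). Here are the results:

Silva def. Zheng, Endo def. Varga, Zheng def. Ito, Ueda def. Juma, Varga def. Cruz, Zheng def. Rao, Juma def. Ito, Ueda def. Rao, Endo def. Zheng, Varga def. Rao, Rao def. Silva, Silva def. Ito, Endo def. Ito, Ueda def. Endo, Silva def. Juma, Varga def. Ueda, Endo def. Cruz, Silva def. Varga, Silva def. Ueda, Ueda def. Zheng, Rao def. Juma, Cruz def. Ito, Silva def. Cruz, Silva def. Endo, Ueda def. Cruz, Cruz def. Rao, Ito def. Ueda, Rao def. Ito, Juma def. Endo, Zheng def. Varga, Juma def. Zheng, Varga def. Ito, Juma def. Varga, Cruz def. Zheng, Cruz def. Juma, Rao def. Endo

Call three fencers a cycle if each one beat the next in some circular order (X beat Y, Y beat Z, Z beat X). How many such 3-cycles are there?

20

Win totals: Silva 7, Juma 4, Zheng 3, Varga 4, Endo 4, Cruz 4, Ito 1, Ueda 5, Rao 4.
A fencer with w wins dominates both others in C(w,2) triples; summing gives 21 + 6 + 3 + 6 + 6 + 6 + 0 + 10 + 6 = 64 transitive triples.
Total triples C(9,3) = 84, so cyclic triples = 84 − 64 = 20.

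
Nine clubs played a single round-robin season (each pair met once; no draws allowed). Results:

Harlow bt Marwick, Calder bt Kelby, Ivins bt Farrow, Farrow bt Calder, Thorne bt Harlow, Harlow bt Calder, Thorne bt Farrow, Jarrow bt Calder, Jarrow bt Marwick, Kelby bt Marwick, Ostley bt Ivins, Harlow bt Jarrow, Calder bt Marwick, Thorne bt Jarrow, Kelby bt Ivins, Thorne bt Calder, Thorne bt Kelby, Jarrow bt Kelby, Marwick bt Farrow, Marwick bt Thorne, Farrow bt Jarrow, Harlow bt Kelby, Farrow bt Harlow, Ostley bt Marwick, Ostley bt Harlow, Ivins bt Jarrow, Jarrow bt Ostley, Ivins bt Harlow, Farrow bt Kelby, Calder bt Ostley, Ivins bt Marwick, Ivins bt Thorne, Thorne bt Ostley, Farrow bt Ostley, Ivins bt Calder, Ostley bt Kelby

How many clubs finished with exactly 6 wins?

2

Win totals: Ivins 6, Thorne 6, Kelby 2, Ostley 4, Marwick 2, Farrow 5, Calder 3, Harlow 4, Jarrow 4.
Exactly 6: Ivins, Thorne — 2 clubs.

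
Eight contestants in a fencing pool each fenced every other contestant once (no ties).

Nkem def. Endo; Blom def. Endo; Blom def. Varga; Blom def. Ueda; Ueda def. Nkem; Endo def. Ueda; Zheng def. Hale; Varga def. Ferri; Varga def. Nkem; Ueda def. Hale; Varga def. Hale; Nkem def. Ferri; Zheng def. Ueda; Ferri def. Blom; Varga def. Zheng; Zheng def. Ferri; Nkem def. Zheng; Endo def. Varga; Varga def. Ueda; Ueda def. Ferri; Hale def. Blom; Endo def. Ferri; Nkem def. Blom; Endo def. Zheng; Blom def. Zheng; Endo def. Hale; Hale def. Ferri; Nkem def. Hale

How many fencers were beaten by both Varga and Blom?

2

Varga beat: Hale, Ueda, Ferri, Zheng, Nkem.
Blom beat: Endo, Varga, Ueda, Zheng.
Both beat: Ueda, Zheng — 2.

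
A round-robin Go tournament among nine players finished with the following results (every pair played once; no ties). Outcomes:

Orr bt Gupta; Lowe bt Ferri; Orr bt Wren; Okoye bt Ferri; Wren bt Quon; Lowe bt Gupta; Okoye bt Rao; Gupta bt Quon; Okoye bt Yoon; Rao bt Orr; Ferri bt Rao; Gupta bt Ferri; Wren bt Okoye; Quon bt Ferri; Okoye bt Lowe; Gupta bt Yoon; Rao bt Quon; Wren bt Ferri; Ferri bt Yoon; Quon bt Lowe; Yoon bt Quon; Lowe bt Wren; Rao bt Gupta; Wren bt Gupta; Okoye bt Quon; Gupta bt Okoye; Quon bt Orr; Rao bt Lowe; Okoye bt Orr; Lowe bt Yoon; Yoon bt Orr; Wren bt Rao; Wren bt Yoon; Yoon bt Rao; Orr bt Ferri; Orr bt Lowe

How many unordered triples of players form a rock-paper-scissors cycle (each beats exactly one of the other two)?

23

Win totals: Orr 4, Yoon 3, Rao 4, Okoye 6, Gupta 4, Quon 3, Ferri 2, Wren 6, Lowe 4.
A player with w wins dominates both others in C(w,2) triples; summing gives 6 + 3 + 6 + 15 + 6 + 3 + 1 + 15 + 6 = 61 transitive triples.
Total triples C(9,3) = 84, so cyclic triples = 84 − 61 = 23.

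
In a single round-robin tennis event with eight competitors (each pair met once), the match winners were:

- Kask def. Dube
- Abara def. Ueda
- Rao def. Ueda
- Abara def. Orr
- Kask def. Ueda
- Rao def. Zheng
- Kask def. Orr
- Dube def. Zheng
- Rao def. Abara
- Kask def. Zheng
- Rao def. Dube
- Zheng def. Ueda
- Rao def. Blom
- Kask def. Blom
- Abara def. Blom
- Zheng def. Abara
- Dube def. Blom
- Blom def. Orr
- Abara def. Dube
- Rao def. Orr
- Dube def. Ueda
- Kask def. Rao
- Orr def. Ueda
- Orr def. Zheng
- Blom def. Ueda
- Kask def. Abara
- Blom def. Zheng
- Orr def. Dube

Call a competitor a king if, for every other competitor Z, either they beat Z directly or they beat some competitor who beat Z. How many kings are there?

Dube cannot reach Rao, Kask in two steps.
Rao cannot reach Kask in two steps.
Blom cannot reach Rao, Kask in two steps.
Ueda cannot reach Dube, Rao, Blom, Zheng, Orr, Kask, Abara in two steps.
Zheng cannot reach Rao, Kask in two steps.
Orr cannot reach Rao, Kask in two steps.
Kask reaches everyone (king).
Abara cannot reach Rao, Kask in two steps.
Kings: Kask — 1.

1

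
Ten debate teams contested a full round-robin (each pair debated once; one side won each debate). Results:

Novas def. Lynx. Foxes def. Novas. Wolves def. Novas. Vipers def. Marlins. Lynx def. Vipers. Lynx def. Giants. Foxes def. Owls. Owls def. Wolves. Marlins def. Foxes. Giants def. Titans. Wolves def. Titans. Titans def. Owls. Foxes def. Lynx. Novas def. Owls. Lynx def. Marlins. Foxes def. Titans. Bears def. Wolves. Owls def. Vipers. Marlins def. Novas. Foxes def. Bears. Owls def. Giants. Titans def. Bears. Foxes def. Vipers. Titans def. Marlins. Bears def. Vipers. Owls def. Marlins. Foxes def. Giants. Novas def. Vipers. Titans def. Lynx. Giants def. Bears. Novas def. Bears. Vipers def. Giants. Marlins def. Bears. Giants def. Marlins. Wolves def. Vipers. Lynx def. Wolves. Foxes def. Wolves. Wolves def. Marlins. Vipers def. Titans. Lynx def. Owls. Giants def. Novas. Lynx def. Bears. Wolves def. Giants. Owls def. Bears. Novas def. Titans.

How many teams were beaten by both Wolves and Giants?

3

Wolves beat: Giants, Marlins, Titans, Vipers, Novas.
Giants beat: Marlins, Titans, Bears, Novas.
Both beat: Marlins, Titans, Novas — 3.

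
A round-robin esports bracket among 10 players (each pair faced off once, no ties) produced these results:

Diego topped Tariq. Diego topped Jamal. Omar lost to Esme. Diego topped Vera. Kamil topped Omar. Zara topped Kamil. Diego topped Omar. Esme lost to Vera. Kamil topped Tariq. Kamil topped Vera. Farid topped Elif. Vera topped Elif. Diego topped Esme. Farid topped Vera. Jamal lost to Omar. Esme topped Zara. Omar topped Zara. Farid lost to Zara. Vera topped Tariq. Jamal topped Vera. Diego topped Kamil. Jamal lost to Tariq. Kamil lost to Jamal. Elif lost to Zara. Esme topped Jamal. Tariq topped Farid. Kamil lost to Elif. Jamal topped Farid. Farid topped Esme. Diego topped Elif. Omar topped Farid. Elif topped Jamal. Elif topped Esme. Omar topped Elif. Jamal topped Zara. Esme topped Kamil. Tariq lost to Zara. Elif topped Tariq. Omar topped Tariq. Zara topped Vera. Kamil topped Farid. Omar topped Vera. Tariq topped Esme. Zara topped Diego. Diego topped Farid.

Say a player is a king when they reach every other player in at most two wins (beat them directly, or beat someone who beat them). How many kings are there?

5

Farid cannot reach Diego in two steps.
Omar reaches everyone (king).
Vera cannot reach Diego in two steps.
Esme reaches everyone (king).
Diego reaches everyone (king).
Kamil cannot reach Diego in two steps.
Elif cannot reach Diego in two steps.
Tariq cannot reach Diego in two steps.
Jamal reaches everyone (king).
Zara reaches everyone (king).
Kings: Omar, Esme, Diego, Jamal, Zara — 5.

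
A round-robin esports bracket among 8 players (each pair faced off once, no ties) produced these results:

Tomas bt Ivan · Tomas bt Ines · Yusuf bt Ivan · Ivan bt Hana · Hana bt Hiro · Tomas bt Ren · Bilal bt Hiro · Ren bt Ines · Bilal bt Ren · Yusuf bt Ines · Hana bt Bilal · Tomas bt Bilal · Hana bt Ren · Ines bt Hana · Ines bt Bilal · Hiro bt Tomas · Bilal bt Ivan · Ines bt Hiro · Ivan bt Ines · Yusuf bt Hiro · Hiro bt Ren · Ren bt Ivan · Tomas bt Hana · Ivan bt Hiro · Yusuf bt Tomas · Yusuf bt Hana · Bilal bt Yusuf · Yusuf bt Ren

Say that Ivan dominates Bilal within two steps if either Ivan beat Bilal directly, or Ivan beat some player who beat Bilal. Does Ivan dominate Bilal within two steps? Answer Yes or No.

Ivan did not beat Bilal directly.
Ivan beat Ines, Hiro, Hana. Of those, Ines beat Bilal.

Yes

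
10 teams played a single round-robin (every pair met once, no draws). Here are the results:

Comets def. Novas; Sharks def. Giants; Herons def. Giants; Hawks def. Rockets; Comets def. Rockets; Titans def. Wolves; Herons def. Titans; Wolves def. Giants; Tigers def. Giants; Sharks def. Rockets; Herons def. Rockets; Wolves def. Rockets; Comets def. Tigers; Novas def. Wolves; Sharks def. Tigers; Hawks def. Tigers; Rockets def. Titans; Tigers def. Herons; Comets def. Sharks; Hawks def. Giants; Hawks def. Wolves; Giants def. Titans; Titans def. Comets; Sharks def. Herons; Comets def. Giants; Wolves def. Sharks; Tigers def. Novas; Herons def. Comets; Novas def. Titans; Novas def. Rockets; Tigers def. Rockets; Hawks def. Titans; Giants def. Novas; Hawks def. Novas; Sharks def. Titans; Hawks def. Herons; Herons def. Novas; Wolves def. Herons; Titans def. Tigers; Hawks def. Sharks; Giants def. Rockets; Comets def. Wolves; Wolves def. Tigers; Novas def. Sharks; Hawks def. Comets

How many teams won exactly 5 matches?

Win totals: Titans 3, Comets 6, Novas 4, Rockets 1, Wolves 5, Giants 3, Herons 5, Tigers 4, Sharks 5, Hawks 9.
Exactly 5: Wolves, Herons, Sharks — 3 teams.

3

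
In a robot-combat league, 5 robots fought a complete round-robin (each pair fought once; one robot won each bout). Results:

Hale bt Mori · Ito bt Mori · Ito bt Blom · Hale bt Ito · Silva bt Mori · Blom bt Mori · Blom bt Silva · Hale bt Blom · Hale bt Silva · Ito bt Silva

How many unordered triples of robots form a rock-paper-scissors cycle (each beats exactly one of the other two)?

Of the C(5,3) = 10 triples, the cyclic ones are: none.
That is 0.

0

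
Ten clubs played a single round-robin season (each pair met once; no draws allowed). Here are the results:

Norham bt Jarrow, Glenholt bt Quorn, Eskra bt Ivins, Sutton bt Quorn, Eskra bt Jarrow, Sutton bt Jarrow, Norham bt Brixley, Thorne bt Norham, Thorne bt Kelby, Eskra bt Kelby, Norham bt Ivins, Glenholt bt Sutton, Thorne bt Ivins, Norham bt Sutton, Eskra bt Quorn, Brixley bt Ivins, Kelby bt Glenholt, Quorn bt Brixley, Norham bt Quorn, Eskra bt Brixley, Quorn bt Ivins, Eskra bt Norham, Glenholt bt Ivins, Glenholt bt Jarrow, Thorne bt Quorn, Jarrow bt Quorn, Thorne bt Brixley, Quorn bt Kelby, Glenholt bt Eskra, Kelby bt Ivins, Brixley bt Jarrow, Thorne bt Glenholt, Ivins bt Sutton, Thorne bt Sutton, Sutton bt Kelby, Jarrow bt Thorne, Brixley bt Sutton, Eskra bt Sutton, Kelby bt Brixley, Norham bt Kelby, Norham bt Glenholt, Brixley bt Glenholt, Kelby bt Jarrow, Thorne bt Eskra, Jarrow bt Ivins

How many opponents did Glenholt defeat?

Glenholt's results: beat Quorn, Sutton, Ivins, Jarrow, Eskra; lost to Kelby, Norham, Thorne, Brixley.
That is 5 wins.

5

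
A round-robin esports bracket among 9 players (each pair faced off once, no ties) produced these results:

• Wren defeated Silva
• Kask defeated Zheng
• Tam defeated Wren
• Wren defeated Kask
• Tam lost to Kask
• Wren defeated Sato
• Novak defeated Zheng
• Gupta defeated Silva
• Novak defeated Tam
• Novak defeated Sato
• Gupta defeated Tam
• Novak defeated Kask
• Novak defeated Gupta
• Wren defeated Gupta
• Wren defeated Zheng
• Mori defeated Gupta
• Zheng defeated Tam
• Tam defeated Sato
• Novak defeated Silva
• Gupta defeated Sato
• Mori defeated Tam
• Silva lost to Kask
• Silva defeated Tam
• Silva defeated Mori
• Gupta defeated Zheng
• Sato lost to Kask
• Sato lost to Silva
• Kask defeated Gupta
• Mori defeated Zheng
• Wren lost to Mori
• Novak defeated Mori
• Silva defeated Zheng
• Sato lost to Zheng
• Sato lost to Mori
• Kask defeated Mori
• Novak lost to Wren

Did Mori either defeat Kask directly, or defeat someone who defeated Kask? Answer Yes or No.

Mori did not beat Kask directly.
Mori beat Wren, Tam, Sato, Zheng, Gupta. Of those, Wren beat Kask.

Yes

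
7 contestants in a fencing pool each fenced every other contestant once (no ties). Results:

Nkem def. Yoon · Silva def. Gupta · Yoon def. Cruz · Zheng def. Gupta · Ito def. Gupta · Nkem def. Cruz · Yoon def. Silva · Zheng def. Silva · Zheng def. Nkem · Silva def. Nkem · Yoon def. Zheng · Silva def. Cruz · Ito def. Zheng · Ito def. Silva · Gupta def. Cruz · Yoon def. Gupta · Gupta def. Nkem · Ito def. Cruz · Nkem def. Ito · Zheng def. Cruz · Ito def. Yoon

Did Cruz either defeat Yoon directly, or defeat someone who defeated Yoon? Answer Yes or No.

No

Cruz did not beat Yoon directly.
Cruz beat no one, so there is no intermediate fencer.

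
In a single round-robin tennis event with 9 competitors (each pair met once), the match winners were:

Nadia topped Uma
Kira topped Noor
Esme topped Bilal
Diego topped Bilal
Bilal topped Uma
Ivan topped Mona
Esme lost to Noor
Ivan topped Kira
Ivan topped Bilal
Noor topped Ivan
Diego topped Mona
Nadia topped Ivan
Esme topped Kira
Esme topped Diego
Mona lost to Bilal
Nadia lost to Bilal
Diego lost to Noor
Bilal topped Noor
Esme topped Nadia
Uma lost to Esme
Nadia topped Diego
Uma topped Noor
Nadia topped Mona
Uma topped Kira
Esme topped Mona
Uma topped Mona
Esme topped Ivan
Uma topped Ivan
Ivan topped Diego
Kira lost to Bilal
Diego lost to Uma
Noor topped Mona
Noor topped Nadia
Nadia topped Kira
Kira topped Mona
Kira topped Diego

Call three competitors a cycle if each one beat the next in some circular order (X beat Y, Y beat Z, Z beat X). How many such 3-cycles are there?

13

Win totals: Esme 7, Kira 3, Ivan 4, Mona 0, Bilal 5, Noor 5, Uma 5, Nadia 5, Diego 2.
A competitor with w wins dominates both others in C(w,2) triples; summing gives 21 + 3 + 6 + 0 + 10 + 10 + 10 + 10 + 1 = 71 transitive triples.
Total triples C(9,3) = 84, so cyclic triples = 84 − 71 = 13.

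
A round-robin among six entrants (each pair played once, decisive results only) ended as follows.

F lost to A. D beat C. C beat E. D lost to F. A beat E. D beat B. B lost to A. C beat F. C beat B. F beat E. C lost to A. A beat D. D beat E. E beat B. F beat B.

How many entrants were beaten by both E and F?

1

E beat: B.
F beat: B, D, E.
Both beat: B — 1.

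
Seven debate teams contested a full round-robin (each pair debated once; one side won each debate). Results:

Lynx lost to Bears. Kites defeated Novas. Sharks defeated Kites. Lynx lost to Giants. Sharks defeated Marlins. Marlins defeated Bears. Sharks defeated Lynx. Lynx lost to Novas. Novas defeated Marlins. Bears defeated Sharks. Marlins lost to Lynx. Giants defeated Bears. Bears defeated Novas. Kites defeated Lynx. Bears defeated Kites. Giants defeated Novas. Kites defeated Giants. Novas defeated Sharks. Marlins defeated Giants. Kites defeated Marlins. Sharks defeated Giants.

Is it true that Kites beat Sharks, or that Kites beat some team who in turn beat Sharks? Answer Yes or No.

Kites did not beat Sharks directly.
Kites beat Lynx, Giants, Novas, Marlins. Of those, Novas beat Sharks.

Yes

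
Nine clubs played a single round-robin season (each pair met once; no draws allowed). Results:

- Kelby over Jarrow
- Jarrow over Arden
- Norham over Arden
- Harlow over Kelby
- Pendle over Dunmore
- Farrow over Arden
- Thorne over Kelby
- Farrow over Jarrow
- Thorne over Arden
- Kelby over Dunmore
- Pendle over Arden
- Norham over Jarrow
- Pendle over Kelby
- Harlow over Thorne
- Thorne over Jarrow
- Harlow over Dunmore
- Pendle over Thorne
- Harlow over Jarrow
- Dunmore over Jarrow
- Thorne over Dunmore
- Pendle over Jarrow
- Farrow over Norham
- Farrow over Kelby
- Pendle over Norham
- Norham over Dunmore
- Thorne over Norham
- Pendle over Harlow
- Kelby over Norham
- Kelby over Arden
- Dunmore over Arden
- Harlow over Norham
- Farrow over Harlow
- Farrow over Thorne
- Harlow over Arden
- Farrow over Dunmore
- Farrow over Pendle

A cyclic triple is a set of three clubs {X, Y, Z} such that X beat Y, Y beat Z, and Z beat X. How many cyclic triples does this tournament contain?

Win totals: Thorne 5, Dunmore 2, Arden 0, Pendle 7, Kelby 4, Norham 3, Farrow 8, Jarrow 1, Harlow 6.
A club with w wins dominates both others in C(w,2) triples; summing gives 10 + 1 + 0 + 21 + 6 + 3 + 28 + 0 + 15 = 84 transitive triples.
Total triples C(9,3) = 84, so cyclic triples = 84 − 84 = 0.

0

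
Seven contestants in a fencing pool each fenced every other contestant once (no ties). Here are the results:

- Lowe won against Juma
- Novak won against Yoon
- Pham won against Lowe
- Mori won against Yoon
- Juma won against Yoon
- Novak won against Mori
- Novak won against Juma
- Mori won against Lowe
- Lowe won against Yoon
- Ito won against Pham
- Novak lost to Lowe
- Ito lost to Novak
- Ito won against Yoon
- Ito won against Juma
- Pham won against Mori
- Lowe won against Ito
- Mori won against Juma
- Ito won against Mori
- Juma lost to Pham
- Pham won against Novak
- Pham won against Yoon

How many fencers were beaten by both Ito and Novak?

Ito beat: Mori, Yoon, Juma, Pham.
Novak beat: Mori, Ito, Yoon, Juma.
Both beat: Mori, Yoon, Juma — 3.

3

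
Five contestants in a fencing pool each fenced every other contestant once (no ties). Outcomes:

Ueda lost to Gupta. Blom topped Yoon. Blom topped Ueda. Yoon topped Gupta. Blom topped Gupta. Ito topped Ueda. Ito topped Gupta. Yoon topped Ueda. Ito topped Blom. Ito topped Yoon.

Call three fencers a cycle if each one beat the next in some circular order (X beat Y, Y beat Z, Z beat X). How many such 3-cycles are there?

0

Of the C(5,3) = 10 triples, the cyclic ones are: none.
That is 0.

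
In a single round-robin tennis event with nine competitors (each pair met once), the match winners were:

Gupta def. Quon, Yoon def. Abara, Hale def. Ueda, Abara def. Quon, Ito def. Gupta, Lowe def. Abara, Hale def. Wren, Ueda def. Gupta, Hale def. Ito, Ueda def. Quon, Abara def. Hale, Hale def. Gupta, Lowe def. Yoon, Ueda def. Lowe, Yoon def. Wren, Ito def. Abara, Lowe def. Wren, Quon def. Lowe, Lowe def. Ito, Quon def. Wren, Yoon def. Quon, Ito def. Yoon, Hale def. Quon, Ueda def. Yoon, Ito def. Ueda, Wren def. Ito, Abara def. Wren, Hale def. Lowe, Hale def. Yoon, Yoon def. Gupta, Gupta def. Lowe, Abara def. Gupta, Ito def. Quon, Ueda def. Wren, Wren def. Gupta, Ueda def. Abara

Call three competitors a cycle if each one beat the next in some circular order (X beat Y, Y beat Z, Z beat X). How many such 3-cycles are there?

17

Win totals: Gupta 2, Wren 2, Yoon 4, Hale 7, Abara 4, Quon 2, Ito 5, Ueda 6, Lowe 4.
A competitor with w wins dominates both others in C(w,2) triples; summing gives 1 + 1 + 6 + 21 + 6 + 1 + 10 + 15 + 6 = 67 transitive triples.
Total triples C(9,3) = 84, so cyclic triples = 84 − 67 = 17.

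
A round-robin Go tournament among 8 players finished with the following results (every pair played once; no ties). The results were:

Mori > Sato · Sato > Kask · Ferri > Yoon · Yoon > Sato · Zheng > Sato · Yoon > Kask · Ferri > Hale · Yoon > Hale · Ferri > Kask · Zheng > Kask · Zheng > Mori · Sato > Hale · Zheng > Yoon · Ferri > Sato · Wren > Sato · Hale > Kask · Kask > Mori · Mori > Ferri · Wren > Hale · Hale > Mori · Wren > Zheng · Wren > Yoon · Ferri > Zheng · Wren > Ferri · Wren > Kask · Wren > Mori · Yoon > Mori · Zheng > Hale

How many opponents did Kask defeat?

1

Kask's results: beat Mori; lost to Zheng, Wren, Yoon, Hale, Ferri, Sato.
That is 1 win.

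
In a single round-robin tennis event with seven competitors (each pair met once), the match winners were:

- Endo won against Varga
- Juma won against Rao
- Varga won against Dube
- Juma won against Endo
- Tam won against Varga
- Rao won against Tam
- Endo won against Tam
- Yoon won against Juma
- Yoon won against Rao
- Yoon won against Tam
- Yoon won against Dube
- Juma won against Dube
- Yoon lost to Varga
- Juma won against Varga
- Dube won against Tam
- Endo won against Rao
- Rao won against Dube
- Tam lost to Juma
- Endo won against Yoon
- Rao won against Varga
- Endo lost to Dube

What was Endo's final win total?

4

Endo's results: beat Tam, Varga, Rao, Yoon; lost to Juma, Dube.
That is 4 wins.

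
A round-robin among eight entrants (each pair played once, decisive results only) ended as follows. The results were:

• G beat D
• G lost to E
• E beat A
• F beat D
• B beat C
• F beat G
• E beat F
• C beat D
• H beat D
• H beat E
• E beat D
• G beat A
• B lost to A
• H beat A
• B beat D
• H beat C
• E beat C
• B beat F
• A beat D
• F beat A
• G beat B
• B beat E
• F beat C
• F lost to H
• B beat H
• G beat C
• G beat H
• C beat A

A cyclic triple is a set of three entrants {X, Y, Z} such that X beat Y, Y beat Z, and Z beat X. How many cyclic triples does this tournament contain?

Win totals: A 2, B 5, C 2, D 0, E 5, F 4, G 5, H 5.
An entrant with w wins dominates both others in C(w,2) triples; summing gives 1 + 10 + 1 + 0 + 10 + 6 + 10 + 10 = 48 transitive triples.
Total triples C(8,3) = 56, so cyclic triples = 56 − 48 = 8.

8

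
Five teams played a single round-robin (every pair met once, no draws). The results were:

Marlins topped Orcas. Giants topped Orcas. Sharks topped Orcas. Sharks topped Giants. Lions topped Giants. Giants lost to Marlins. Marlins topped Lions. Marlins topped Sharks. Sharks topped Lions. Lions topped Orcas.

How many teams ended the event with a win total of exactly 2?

Win totals: Sharks 3, Orcas 0, Lions 2, Marlins 4, Giants 1.
Exactly 2: Lions — 1 team.

1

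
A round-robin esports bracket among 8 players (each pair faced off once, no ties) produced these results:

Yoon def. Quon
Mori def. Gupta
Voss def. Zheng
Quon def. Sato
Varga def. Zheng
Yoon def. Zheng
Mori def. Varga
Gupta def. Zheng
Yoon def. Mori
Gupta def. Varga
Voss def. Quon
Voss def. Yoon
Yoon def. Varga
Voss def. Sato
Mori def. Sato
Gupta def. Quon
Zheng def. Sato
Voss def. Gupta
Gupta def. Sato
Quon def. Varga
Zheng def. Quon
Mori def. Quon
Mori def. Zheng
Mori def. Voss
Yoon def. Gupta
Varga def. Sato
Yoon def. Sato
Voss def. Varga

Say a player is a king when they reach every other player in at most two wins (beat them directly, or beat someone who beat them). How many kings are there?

3

Zheng cannot reach Gupta, Yoon, Mori, Voss in two steps.
Gupta cannot reach Yoon, Mori, Voss in two steps.
Yoon reaches everyone (king).
Mori reaches everyone (king).
Voss reaches everyone (king).
Varga cannot reach Gupta, Yoon, Mori, Voss in two steps.
Quon cannot reach Gupta, Yoon, Mori, Voss in two steps.
Sato cannot reach Zheng, Gupta, Yoon, Mori, Voss, Varga, Quon in two steps.
Kings: Yoon, Mori, Voss — 3.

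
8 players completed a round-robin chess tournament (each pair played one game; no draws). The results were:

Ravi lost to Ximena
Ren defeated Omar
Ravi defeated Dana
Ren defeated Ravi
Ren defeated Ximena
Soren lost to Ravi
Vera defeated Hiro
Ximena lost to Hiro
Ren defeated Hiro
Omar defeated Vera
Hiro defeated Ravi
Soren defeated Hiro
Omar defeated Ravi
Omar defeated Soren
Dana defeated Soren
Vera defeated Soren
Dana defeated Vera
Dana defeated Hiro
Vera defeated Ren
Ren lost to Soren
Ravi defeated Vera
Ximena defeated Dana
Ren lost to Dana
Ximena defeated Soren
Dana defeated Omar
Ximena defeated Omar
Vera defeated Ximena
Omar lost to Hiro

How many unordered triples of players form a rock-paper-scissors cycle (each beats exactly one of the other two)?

Win totals: Dana 5, Hiro 3, Soren 2, Omar 3, Vera 4, Ravi 3, Ren 4, Ximena 4.
A player with w wins dominates both others in C(w,2) triples; summing gives 10 + 3 + 1 + 3 + 6 + 3 + 6 + 6 = 38 transitive triples.
Total triples C(8,3) = 56, so cyclic triples = 56 − 38 = 18.

18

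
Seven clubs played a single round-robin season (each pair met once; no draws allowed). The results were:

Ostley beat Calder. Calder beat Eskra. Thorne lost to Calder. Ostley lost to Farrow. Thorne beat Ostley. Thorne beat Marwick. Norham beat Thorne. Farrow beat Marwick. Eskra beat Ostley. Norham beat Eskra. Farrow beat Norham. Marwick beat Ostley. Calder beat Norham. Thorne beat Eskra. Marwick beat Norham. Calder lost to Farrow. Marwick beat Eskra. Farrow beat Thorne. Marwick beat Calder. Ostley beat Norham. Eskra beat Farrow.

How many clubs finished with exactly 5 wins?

Win totals: Ostley 2, Thorne 3, Marwick 4, Eskra 2, Calder 3, Norham 2, Farrow 5.
Exactly 5: Farrow — 1 club.

1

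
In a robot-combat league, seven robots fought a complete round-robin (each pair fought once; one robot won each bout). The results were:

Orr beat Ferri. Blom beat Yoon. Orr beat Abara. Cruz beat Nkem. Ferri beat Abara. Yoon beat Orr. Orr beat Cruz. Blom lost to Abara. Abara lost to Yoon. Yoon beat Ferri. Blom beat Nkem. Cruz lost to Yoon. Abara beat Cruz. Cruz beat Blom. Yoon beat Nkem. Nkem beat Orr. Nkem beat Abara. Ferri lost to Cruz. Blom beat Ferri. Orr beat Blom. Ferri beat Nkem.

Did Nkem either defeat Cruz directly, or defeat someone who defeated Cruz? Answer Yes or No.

Nkem did not beat Cruz directly.
Nkem beat Abara, Orr. Of those, Abara beat Cruz.

Yes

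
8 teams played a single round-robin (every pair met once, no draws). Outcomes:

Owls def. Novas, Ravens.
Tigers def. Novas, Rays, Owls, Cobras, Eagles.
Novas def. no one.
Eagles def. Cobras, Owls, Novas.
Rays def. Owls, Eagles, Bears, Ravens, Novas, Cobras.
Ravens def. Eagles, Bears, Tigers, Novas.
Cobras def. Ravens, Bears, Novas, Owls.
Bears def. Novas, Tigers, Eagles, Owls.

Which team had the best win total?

Rays

Win totals: Cobras 4, Bears 4, Owls 2, Eagles 3, Rays 6, Ravens 4, Tigers 5, Novas 0.
Rays leads with 6 wins (next highest: 5).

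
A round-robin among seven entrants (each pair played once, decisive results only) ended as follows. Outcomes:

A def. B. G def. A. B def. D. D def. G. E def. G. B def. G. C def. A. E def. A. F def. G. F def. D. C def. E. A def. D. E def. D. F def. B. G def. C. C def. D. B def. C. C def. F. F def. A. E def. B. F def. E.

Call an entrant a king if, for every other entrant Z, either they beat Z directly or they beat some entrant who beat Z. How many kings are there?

A cannot reach E, F in two steps.
B reaches everyone (king).
C reaches everyone (king).
D cannot reach B, E, F in two steps.
E cannot reach F in two steps.
F reaches everyone (king).
G reaches everyone (king).
Kings: B, C, F, G — 4.

4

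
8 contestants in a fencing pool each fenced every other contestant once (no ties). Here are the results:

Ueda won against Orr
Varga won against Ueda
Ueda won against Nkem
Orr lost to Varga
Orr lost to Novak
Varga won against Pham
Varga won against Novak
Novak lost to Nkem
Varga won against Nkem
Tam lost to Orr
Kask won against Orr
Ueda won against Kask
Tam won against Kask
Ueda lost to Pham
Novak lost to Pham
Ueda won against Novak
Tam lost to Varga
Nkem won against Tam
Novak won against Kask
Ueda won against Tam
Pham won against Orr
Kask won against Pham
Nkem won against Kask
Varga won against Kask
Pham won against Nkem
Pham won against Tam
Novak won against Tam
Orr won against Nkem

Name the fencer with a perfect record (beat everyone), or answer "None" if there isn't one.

Varga

Varga has 7 wins out of 7 opponents — a perfect record.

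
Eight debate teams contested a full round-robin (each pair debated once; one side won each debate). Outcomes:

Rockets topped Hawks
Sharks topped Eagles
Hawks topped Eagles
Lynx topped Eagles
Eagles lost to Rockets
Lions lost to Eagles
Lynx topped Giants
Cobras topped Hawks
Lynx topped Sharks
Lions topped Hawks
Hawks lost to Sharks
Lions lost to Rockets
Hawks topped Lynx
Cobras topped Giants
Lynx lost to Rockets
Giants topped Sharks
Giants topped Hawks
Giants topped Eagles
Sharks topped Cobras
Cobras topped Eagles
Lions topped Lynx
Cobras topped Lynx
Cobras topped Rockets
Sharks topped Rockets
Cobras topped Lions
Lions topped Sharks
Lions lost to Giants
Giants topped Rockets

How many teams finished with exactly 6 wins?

1

Win totals: Hawks 2, Giants 5, Lions 3, Lynx 3, Sharks 4, Cobras 6, Eagles 1, Rockets 4.
Exactly 6: Cobras — 1 team.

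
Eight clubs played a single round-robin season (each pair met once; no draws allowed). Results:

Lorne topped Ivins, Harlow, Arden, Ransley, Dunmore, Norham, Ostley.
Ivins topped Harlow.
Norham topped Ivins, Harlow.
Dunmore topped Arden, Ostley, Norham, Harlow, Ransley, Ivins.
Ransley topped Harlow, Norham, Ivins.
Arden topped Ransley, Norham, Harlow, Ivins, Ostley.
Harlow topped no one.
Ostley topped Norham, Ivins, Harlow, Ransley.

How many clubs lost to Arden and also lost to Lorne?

5

Arden beat: Ransley, Ostley, Norham, Ivins, Harlow.
Lorne beat: Arden, Ransley, Ostley, Norham, Dunmore, Ivins, Harlow.
Both beat: Ransley, Ostley, Norham, Ivins, Harlow — 5.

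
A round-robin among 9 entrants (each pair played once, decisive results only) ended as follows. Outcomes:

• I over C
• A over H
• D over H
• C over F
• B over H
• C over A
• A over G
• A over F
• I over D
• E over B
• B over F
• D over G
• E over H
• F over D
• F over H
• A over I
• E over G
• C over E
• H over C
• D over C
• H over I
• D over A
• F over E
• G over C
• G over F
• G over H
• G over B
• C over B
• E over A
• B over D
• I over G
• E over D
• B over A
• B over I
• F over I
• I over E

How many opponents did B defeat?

B's results: beat A, D, F, H, I; lost to C, E, G.
That is 5 wins.

5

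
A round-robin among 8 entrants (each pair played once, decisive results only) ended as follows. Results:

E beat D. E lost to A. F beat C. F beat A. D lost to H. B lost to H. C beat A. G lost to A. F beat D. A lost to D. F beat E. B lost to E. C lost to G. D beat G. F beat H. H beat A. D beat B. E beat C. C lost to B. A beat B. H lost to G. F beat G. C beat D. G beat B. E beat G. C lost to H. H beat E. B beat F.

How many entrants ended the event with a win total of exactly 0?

0

Win totals: A 3, B 2, C 2, D 3, E 4, F 6, G 3, H 5.
No entrant has exactly 0 wins.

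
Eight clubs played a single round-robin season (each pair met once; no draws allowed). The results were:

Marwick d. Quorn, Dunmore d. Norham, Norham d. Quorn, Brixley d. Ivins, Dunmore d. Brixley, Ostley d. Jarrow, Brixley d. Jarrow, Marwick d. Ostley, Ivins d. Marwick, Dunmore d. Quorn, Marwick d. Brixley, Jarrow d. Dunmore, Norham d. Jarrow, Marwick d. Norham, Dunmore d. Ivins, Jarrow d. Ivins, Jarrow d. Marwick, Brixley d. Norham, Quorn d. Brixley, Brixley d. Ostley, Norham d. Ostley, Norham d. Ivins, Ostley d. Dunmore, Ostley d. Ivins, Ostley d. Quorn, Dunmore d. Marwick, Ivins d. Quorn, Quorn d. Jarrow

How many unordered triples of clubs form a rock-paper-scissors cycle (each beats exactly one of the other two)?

17

Win totals: Ivins 2, Dunmore 5, Brixley 4, Marwick 4, Quorn 2, Jarrow 3, Ostley 4, Norham 4.
A club with w wins dominates both others in C(w,2) triples; summing gives 1 + 10 + 6 + 6 + 1 + 3 + 6 + 6 = 39 transitive triples.
Total triples C(8,3) = 56, so cyclic triples = 56 − 39 = 17.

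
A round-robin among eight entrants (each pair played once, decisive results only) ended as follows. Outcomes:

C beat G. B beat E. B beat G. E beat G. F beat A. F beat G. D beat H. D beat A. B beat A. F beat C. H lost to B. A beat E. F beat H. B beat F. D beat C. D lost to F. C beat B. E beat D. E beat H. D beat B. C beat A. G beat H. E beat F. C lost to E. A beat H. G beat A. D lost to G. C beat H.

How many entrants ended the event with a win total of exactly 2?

1

Win totals: A 2, B 5, C 4, D 4, E 5, F 5, G 3, H 0.
Exactly 2: A — 1 entrant.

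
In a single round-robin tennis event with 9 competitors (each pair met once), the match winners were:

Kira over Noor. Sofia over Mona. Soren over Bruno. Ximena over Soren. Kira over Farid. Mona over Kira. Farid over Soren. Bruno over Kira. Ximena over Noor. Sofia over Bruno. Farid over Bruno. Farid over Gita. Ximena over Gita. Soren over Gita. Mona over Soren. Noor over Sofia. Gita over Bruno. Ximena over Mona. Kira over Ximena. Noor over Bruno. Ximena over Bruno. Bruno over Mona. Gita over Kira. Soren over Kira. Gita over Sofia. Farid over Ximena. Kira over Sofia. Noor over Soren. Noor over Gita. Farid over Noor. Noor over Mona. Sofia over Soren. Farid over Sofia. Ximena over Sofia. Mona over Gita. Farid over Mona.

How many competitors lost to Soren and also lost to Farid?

Soren beat: Bruno, Kira, Gita.
Farid beat: Noor, Bruno, Soren, Mona, Ximena, Sofia, Gita.
Both beat: Bruno, Gita — 2.

2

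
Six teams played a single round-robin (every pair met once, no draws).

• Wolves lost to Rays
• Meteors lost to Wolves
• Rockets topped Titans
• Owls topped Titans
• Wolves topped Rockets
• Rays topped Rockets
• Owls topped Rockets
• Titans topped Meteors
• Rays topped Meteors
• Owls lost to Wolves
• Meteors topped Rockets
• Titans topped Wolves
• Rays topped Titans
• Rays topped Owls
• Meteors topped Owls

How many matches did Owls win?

2

Owls' results: beat Rockets, Titans; lost to Meteors, Wolves, Rays.
That is 2 wins.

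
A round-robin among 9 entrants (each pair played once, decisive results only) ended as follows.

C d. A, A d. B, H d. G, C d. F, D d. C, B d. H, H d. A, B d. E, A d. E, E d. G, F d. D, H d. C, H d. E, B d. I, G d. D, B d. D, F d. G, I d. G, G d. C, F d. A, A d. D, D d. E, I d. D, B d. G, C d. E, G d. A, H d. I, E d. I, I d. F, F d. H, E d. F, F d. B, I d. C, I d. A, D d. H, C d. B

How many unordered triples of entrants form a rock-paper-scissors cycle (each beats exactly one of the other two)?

26

Win totals: A 3, B 5, C 4, D 3, E 3, F 5, G 3, H 5, I 5.
An entrant with w wins dominates both others in C(w,2) triples; summing gives 3 + 10 + 6 + 3 + 3 + 10 + 3 + 10 + 10 = 58 transitive triples.
Total triples C(9,3) = 84, so cyclic triples = 84 − 58 = 26.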